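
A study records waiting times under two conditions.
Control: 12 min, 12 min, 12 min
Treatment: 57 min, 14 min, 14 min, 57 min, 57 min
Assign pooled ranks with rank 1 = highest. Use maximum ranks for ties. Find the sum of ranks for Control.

Sorted (descending): 57, 57, 57, 14, 14, 12, 12, 12
The 3 values of 57 occupy positions 1–3 → each gets rank 3.
The 2 values of 14 occupy positions 4–5 → each gets rank 5.
The 3 values of 12 occupy positions 6–8 → each gets rank 8.
Control values → pooled ranks: 12→8, 12→8, 12→8
Rank sum = 8 + 8 + 8 = 24

24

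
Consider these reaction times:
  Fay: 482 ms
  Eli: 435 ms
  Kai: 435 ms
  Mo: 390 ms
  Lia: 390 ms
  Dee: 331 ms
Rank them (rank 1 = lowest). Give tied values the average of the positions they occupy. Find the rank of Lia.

Sorted (ascending): 331, 390, 390, 435, 435, 482
The 2 values of 390 occupy positions 2–3 → average rank (2+3)/2 = 2.5.
The 2 values of 435 occupy positions 4–5 → average rank (4+5)/2 = 4.5.
Lia has value 390 ms → rank 2.5.

2.5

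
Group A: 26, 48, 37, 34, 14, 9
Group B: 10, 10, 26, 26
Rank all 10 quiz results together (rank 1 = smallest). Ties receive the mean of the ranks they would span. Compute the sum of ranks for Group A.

Sorted (ascending): 9, 10, 10, 14, 26, 26, 26, 34, 37, 48
The 2 values of 10 occupy positions 2–3 → average rank (2+3)/2 = 2.5.
The 3 values of 26 occupy positions 5–7 → average rank 6.
Group A values → pooled ranks: 26→6, 48→10, 37→9, 34→8, 14→4, 9→1
Rank sum = 6 + 10 + 9 + 8 + 4 + 1 = 38

38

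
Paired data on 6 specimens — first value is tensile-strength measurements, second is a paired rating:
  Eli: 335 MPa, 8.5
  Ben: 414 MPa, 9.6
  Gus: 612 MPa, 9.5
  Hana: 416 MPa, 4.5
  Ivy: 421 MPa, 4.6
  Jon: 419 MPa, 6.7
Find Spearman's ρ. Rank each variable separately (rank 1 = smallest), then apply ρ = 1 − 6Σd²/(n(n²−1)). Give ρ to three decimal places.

-0.143

Ranks of variable 1: 1, 2, 6, 3, 5, 4
Ranks of variable 2: 4, 6, 5, 1, 2, 3
d = r₁ − r₂: -3, -4, 1, 2, 3, 1
d²: 9, 16, 1, 4, 9, 1; Σd² = 40
ρ = 1 − 6·40/(6·35) = 1 − 240/210 = -0.143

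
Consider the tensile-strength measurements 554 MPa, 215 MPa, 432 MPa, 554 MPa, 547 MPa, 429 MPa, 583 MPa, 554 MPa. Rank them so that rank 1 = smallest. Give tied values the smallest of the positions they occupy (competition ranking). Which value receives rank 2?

429

Sorted (ascending): 215, 429, 432, 547, 554, 554, 554, 583
The 3 values of 554 occupy positions 5–7 → each gets rank 5.
Rank 2 → value 429.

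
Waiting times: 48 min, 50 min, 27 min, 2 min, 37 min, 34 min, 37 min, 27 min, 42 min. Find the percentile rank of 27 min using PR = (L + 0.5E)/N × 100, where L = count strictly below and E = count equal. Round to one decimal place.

22.2

N = 9.
Strictly below 27: 1. Equal to 27: 2.
PR = (1 + 0.5·2)/9 × 100 = 22.2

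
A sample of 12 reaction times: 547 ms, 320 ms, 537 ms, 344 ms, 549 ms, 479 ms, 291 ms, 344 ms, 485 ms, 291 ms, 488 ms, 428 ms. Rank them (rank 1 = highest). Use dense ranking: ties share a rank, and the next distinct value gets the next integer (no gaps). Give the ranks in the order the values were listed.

Sorted (descending): 549, 547, 537, 488, 485, 479, 428, 344, 344, 320, 291, 291
The 2 values of 344 share dense rank 8.
The 2 values of 291 share dense rank 10.
Remaining distinct values take the next consecutive integers.

2, 9, 3, 8, 1, 6, 10, 8, 5, 10, 4, 7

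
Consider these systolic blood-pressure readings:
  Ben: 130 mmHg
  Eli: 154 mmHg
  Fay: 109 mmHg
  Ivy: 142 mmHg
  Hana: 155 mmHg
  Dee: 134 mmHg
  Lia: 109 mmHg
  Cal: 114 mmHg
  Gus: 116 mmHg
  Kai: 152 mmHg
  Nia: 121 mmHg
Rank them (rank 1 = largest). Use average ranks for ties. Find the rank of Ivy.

4

Sorted (descending): 155, 154, 152, 142, 134, 130, 121, 116, 114, 109, 109
The 2 values of 109 occupy positions 10–11 → average rank (10+11)/2 = 10.5.
Ivy has value 142 mmHg → rank 4.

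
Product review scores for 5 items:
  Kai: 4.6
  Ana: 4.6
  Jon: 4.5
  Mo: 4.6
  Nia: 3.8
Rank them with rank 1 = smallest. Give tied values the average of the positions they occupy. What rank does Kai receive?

Sorted (ascending): 3.8, 4.5, 4.6, 4.6, 4.6
The 3 values of 4.6 occupy positions 3–5 → average rank 4.
Kai has value 4.6 → rank 4.

4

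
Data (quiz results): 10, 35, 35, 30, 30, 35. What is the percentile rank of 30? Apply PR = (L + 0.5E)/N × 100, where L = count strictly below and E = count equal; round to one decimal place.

N = 6.
Strictly below 30: 1. Equal to 30: 2.
PR = (1 + 0.5·2)/6 × 100 = 33.3

33.3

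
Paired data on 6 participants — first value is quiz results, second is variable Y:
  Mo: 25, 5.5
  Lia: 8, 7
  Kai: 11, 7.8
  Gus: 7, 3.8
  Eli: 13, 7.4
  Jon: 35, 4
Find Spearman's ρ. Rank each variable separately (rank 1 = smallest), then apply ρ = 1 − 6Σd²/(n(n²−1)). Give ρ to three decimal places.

0.029

Ranks of variable 1: 5, 2, 3, 1, 4, 6
Ranks of variable 2: 3, 4, 6, 1, 5, 2
d = r₁ − r₂: 2, -2, -3, 0, -1, 4
d²: 4, 4, 9, 0, 1, 16; Σd² = 34
ρ = 1 − 6·34/(6·35) = 1 − 204/210 = 0.029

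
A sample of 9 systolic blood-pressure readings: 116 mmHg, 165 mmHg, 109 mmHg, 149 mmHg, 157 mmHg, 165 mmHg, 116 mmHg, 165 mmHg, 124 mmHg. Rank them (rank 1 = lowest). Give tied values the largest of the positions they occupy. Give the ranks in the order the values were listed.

Sorted (ascending): 109, 116, 116, 124, 149, 157, 165, 165, 165
The 2 values of 116 occupy positions 2–3 → each gets rank 3.
The 3 values of 165 occupy positions 7–9 → each gets rank 9.

3, 9, 1, 5, 6, 9, 3, 9, 4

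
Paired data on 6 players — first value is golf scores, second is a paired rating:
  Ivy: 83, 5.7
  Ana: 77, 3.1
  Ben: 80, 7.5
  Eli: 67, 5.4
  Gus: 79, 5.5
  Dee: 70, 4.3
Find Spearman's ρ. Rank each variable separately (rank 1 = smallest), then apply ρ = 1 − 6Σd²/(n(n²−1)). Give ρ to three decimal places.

0.714

Ranks of variable 1: 6, 3, 5, 1, 4, 2
Ranks of variable 2: 5, 1, 6, 3, 4, 2
d = r₁ − r₂: 1, 2, -1, -2, 0, 0
d²: 1, 4, 1, 4, 0, 0; Σd² = 10
ρ = 1 − 6·10/(6·35) = 1 − 60/210 = 0.714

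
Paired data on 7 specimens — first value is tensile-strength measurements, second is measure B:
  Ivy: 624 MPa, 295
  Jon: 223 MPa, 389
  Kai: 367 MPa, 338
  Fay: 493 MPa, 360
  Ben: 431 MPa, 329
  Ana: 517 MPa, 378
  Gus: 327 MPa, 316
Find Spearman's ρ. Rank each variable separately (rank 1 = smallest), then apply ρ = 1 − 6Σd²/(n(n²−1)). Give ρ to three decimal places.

-0.321

Ranks of variable 1: 7, 1, 3, 5, 4, 6, 2
Ranks of variable 2: 1, 7, 4, 5, 3, 6, 2
d = r₁ − r₂: 6, -6, -1, 0, 1, 0, 0
d²: 36, 36, 1, 0, 1, 0, 0; Σd² = 74
ρ = 1 − 6·74/(7·48) = 1 − 444/336 = -0.321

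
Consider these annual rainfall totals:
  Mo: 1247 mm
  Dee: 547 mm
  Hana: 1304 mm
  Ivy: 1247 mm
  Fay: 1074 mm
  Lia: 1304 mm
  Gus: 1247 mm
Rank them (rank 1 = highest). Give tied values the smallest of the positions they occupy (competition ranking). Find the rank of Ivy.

Sorted (descending): 1304, 1304, 1247, 1247, 1247, 1074, 547
The 2 values of 1304 occupy positions 1–2 → each gets rank 1.
The 3 values of 1247 occupy positions 3–5 → each gets rank 3.
Ivy has value 1247 mm → rank 3.

3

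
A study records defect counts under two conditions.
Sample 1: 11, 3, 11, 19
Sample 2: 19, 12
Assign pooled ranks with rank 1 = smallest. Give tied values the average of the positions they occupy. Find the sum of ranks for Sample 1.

11.5

Sorted (ascending): 3, 11, 11, 12, 19, 19
The 2 values of 11 occupy positions 2–3 → average rank (2+3)/2 = 2.5.
The 2 values of 19 occupy positions 5–6 → average rank (5+6)/2 = 5.5.
Sample 1 values → pooled ranks: 11→2.5, 3→1, 11→2.5, 19→5.5
Rank sum = 2.5 + 1 + 2.5 + 5.5 = 11.5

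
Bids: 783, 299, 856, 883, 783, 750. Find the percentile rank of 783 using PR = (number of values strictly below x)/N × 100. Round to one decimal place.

33.3

N = 6.
Strictly below 783: 2. Equal to 783: 2.
PR = 2/6 × 100 = 33.3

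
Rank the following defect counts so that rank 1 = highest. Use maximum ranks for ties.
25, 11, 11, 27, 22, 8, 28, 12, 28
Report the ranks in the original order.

Sorted (descending): 28, 28, 27, 25, 22, 12, 11, 11, 8
The 2 values of 28 occupy positions 1–2 → each gets rank 2.
The 2 values of 11 occupy positions 7–8 → each gets rank 8.

4, 8, 8, 3, 5, 9, 2, 6, 2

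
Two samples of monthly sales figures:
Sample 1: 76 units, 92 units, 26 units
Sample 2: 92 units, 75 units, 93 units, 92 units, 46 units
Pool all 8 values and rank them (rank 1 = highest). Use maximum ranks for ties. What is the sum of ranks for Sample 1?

Sorted (descending): 93, 92, 92, 92, 76, 75, 46, 26
The 3 values of 92 occupy positions 2–4 → each gets rank 4.
Sample 1 values → pooled ranks: 76→5, 92→4, 26→8
Rank sum = 5 + 4 + 8 = 17

17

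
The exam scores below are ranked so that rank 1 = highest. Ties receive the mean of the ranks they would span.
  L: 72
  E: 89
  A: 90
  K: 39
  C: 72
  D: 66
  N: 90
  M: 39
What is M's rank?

7.5

Sorted (descending): 90, 90, 89, 72, 72, 66, 39, 39
The 2 values of 90 occupy positions 1–2 → average rank (1+2)/2 = 1.5.
The 2 values of 72 occupy positions 4–5 → average rank (4+5)/2 = 4.5.
The 2 values of 39 occupy positions 7–8 → average rank (7+8)/2 = 7.5.
M has value 39 → rank 7.5.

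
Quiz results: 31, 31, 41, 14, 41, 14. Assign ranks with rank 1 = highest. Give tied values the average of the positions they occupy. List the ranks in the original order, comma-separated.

Sorted (descending): 41, 41, 31, 31, 14, 14
The 2 values of 41 occupy positions 1–2 → average rank (1+2)/2 = 1.5.
The 2 values of 31 occupy positions 3–4 → average rank (3+4)/2 = 3.5.
The 2 values of 14 occupy positions 5–6 → average rank (5+6)/2 = 5.5.

3.5, 3.5, 1.5, 5.5, 1.5, 5.5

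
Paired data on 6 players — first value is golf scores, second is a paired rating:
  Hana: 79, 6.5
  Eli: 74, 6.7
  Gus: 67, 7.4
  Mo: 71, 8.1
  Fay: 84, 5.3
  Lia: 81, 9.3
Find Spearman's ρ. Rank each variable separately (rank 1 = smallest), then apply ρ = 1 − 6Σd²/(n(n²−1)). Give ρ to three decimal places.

-0.371

Ranks of variable 1: 4, 3, 1, 2, 6, 5
Ranks of variable 2: 2, 3, 4, 5, 1, 6
d = r₁ − r₂: 2, 0, -3, -3, 5, -1
d²: 4, 0, 9, 9, 25, 1; Σd² = 48
ρ = 1 − 6·48/(6·35) = 1 − 288/210 = -0.371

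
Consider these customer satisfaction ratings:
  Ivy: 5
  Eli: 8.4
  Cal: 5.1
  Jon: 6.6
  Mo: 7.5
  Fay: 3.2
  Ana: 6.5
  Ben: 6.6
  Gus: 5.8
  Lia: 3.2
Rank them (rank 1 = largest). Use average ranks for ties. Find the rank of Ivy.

Sorted (descending): 8.4, 7.5, 6.6, 6.6, 6.5, 5.8, 5.1, 5, 3.2, 3.2
The 2 values of 6.6 occupy positions 3–4 → average rank (3+4)/2 = 3.5.
The 2 values of 3.2 occupy positions 9–10 → average rank (9+10)/2 = 9.5.
Ivy has value 5 → rank 8.

8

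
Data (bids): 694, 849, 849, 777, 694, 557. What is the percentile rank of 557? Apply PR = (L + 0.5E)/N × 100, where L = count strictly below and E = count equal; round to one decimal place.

N = 6.
Strictly below 557: 0. Equal to 557: 1.
PR = (0 + 0.5·1)/6 × 100 = 8.3

8.3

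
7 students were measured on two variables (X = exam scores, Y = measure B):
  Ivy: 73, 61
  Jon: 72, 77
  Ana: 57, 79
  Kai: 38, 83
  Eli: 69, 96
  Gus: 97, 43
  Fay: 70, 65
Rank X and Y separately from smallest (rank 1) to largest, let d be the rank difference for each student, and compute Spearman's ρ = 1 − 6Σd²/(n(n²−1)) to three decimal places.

Ranks of variable 1: 6, 5, 2, 1, 3, 7, 4
Ranks of variable 2: 2, 4, 5, 6, 7, 1, 3
d = r₁ − r₂: 4, 1, -3, -5, -4, 6, 1
d²: 16, 1, 9, 25, 16, 36, 1; Σd² = 104
ρ = 1 − 6·104/(7·48) = 1 − 624/336 = -0.857

-0.857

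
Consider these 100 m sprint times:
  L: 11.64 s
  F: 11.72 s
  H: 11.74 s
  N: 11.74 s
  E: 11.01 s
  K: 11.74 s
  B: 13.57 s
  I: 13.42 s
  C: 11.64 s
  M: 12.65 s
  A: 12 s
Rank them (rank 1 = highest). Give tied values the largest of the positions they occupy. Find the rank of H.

7

Sorted (descending): 13.57, 13.42, 12.65, 12, 11.74, 11.74, 11.74, 11.72, 11.64, 11.64, 11.01
The 3 values of 11.74 occupy positions 5–7 → each gets rank 7.
The 2 values of 11.64 occupy positions 9–10 → each gets rank 10.
H has value 11.74 s → rank 7.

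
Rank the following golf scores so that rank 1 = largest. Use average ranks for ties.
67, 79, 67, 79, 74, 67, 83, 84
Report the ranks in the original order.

7, 3.5, 7, 3.5, 5, 7, 2, 1

Sorted (descending): 84, 83, 79, 79, 74, 67, 67, 67
The 2 values of 79 occupy positions 3–4 → average rank (3+4)/2 = 3.5.
The 3 values of 67 occupy positions 6–8 → average rank 7.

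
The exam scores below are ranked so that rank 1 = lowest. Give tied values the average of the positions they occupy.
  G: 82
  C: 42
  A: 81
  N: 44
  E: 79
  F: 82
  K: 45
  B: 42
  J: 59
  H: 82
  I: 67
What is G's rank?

Sorted (ascending): 42, 42, 44, 45, 59, 67, 79, 81, 82, 82, 82
The 2 values of 42 occupy positions 1–2 → average rank (1+2)/2 = 1.5.
The 3 values of 82 occupy positions 9–11 → average rank 10.
G has value 82 → rank 10.

10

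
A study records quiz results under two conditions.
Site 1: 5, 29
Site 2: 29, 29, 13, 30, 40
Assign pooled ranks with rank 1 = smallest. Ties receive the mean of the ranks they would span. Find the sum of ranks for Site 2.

Sorted (ascending): 5, 13, 29, 29, 29, 30, 40
The 3 values of 29 occupy positions 3–5 → average rank 4.
Site 2 values → pooled ranks: 29→4, 29→4, 13→2, 30→6, 40→7
Rank sum = 4 + 4 + 2 + 6 + 7 = 23

23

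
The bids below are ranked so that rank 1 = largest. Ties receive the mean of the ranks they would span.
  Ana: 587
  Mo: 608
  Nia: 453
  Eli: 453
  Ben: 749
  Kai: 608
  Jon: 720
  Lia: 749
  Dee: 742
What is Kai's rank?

Sorted (descending): 749, 749, 742, 720, 608, 608, 587, 453, 453
The 2 values of 749 occupy positions 1–2 → average rank (1+2)/2 = 1.5.
The 2 values of 608 occupy positions 5–6 → average rank (5+6)/2 = 5.5.
The 2 values of 453 occupy positions 8–9 → average rank (8+9)/2 = 8.5.
Kai has value 608 → rank 5.5.

5.5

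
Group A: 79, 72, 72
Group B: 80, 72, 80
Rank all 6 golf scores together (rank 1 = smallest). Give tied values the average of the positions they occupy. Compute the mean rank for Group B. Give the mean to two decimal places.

4.33

Sorted (ascending): 72, 72, 72, 79, 80, 80
The 3 values of 72 occupy positions 1–3 → average rank 2.
The 2 values of 80 occupy positions 5–6 → average rank (5+6)/2 = 5.5.
Group B values → pooled ranks: 80→5.5, 72→2, 80→5.5
Mean rank = (5.5 + 2 + 5.5) / 3 = 4.33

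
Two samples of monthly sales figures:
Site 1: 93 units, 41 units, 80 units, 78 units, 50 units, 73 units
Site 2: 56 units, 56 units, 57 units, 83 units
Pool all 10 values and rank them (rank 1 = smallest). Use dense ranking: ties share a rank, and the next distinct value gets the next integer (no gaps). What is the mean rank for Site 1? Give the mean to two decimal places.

Sorted (ascending): 41, 50, 56, 56, 57, 73, 78, 80, 83, 93
The 2 values of 56 share dense rank 3.
Remaining distinct values take the next consecutive integers.
Site 1 values → pooled ranks: 93→9, 41→1, 80→7, 78→6, 50→2, 73→5
Mean rank = (9 + 1 + 7 + 6 + 2 + 5) / 6 = 5.00

5.00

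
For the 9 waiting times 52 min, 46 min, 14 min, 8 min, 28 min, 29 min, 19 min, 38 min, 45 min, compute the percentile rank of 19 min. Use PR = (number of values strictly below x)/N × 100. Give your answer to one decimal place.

22.2

N = 9.
Strictly below 19: 2. Equal to 19: 1.
PR = 2/9 × 100 = 22.2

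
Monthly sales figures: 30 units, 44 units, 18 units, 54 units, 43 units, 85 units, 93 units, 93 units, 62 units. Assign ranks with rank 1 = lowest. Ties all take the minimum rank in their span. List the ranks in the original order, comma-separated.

Sorted (ascending): 18, 30, 43, 44, 54, 62, 85, 93, 93
The 2 values of 93 occupy positions 8–9 → each gets rank 8.

2, 4, 1, 5, 3, 7, 8, 8, 6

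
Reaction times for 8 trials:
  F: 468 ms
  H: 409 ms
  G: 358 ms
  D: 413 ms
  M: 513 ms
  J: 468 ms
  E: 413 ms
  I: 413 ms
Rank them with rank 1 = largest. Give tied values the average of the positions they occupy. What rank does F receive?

2.5

Sorted (descending): 513, 468, 468, 413, 413, 413, 409, 358
The 2 values of 468 occupy positions 2–3 → average rank (2+3)/2 = 2.5.
The 3 values of 413 occupy positions 4–6 → average rank 5.
F has value 468 ms → rank 2.5.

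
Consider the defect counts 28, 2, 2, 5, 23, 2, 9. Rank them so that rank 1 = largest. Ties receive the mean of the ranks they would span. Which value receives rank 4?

Sorted (descending): 28, 23, 9, 5, 2, 2, 2
The 3 values of 2 occupy positions 5–7 → average rank 6.
Rank 4 → value 5.

5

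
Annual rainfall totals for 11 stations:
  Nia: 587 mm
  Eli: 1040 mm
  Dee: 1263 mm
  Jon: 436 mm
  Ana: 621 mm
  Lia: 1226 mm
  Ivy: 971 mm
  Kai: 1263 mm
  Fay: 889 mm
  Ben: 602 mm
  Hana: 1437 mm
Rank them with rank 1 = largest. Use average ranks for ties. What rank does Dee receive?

2.5

Sorted (descending): 1437, 1263, 1263, 1226, 1040, 971, 889, 621, 602, 587, 436
The 2 values of 1263 occupy positions 2–3 → average rank (2+3)/2 = 2.5.
Dee has value 1263 mm → rank 2.5.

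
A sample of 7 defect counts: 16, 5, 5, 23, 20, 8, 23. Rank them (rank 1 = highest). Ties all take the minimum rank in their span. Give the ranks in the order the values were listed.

4, 6, 6, 1, 3, 5, 1

Sorted (descending): 23, 23, 20, 16, 8, 5, 5
The 2 values of 23 occupy positions 1–2 → each gets rank 1.
The 2 values of 5 occupy positions 6–7 → each gets rank 6.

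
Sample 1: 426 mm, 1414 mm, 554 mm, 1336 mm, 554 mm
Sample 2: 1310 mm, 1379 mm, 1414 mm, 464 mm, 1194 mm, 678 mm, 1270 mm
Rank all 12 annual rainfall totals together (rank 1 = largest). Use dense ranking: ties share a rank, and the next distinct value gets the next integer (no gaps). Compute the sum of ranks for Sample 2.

34

Sorted (descending): 1414, 1414, 1379, 1336, 1310, 1270, 1194, 678, 554, 554, 464, 426
The 2 values of 1414 share dense rank 1.
The 2 values of 554 share dense rank 8.
Remaining distinct values take the next consecutive integers.
Sample 2 values → pooled ranks: 1310→4, 1379→2, 1414→1, 464→9, 1194→6, 678→7, 1270→5
Rank sum = 4 + 2 + 1 + 9 + 6 + 7 + 5 = 34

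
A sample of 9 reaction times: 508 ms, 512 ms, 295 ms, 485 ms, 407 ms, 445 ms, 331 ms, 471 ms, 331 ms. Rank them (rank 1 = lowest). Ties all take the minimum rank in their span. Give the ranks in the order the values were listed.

8, 9, 1, 7, 4, 5, 2, 6, 2

Sorted (ascending): 295, 331, 331, 407, 445, 471, 485, 508, 512
The 2 values of 331 occupy positions 2–3 → each gets rank 2.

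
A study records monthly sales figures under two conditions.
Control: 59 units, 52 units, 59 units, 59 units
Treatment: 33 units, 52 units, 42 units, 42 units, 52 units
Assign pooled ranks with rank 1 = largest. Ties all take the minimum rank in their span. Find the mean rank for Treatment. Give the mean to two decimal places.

Sorted (descending): 59, 59, 59, 52, 52, 52, 42, 42, 33
The 3 values of 59 occupy positions 1–3 → each gets rank 1.
The 3 values of 52 occupy positions 4–6 → each gets rank 4.
The 2 values of 42 occupy positions 7–8 → each gets rank 7.
Treatment values → pooled ranks: 33→9, 52→4, 42→7, 42→7, 52→4
Mean rank = (9 + 4 + 7 + 7 + 4) / 5 = 6.20

6.20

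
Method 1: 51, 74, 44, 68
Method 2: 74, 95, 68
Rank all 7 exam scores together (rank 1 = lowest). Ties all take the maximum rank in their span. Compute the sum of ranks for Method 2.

Sorted (ascending): 44, 51, 68, 68, 74, 74, 95
The 2 values of 68 occupy positions 3–4 → each gets rank 4.
The 2 values of 74 occupy positions 5–6 → each gets rank 6.
Method 2 values → pooled ranks: 74→6, 95→7, 68→4
Rank sum = 6 + 7 + 4 = 17

17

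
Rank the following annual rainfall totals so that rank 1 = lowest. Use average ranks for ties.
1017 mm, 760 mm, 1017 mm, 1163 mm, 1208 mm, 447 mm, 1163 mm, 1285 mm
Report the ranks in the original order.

Sorted (ascending): 447, 760, 1017, 1017, 1163, 1163, 1208, 1285
The 2 values of 1017 occupy positions 3–4 → average rank (3+4)/2 = 3.5.
The 2 values of 1163 occupy positions 5–6 → average rank (5+6)/2 = 5.5.

3.5, 2, 3.5, 5.5, 7, 1, 5.5, 8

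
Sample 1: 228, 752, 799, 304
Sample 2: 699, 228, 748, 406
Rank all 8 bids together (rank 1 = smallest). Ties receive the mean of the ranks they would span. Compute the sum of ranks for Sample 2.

Sorted (ascending): 228, 228, 304, 406, 699, 748, 752, 799
The 2 values of 228 occupy positions 1–2 → average rank (1+2)/2 = 1.5.
Sample 2 values → pooled ranks: 699→5, 228→1.5, 748→6, 406→4
Rank sum = 5 + 1.5 + 6 + 4 = 16.5

16.5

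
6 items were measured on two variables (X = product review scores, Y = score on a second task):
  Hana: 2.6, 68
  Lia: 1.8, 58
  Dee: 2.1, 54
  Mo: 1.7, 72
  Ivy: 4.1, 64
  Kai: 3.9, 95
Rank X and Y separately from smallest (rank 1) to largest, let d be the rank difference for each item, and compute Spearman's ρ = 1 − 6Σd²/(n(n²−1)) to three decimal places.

0.143

Ranks of variable 1: 4, 2, 3, 1, 6, 5
Ranks of variable 2: 4, 2, 1, 5, 3, 6
d = r₁ − r₂: 0, 0, 2, -4, 3, -1
d²: 0, 0, 4, 16, 9, 1; Σd² = 30
ρ = 1 − 6·30/(6·35) = 1 − 180/210 = 0.143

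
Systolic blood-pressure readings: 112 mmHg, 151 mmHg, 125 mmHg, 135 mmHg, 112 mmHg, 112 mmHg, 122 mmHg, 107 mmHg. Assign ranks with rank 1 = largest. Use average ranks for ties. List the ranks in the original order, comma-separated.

6, 1, 3, 2, 6, 6, 4, 8

Sorted (descending): 151, 135, 125, 122, 112, 112, 112, 107
The 3 values of 112 occupy positions 5–7 → average rank 6.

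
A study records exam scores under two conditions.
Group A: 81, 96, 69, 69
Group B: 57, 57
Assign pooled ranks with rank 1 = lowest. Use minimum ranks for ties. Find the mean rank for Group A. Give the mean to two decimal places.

4.25

Sorted (ascending): 57, 57, 69, 69, 81, 96
The 2 values of 57 occupy positions 1–2 → each gets rank 1.
The 2 values of 69 occupy positions 3–4 → each gets rank 3.
Group A values → pooled ranks: 81→5, 96→6, 69→3, 69→3
Mean rank = (5 + 6 + 3 + 3) / 4 = 4.25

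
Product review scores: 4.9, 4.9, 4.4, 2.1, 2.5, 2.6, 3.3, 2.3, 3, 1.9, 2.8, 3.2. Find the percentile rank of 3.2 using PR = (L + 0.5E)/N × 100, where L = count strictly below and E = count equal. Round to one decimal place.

62.5

N = 12.
Strictly below 3.2: 7. Equal to 3.2: 1.
PR = (7 + 0.5·1)/12 × 100 = 62.5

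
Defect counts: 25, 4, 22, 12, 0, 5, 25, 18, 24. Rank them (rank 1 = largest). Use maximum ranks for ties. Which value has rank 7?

5

Sorted (descending): 25, 25, 24, 22, 18, 12, 5, 4, 0
The 2 values of 25 occupy positions 1–2 → each gets rank 2.
Rank 7 → value 5.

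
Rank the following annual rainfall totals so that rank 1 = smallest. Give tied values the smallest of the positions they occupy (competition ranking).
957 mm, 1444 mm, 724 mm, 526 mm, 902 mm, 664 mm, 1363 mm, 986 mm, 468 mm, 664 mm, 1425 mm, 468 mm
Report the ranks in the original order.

Sorted (ascending): 468, 468, 526, 664, 664, 724, 902, 957, 986, 1363, 1425, 1444
The 2 values of 468 occupy positions 1–2 → each gets rank 1.
The 2 values of 664 occupy positions 4–5 → each gets rank 4.

8, 12, 6, 3, 7, 4, 10, 9, 1, 4, 11, 1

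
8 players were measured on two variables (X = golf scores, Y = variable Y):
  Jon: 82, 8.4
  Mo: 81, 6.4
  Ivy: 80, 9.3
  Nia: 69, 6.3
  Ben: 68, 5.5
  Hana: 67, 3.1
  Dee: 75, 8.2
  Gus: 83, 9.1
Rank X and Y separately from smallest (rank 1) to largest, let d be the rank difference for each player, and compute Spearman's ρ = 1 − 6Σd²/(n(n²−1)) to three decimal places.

Ranks of variable 1: 7, 6, 5, 3, 2, 1, 4, 8
Ranks of variable 2: 6, 4, 8, 3, 2, 1, 5, 7
d = r₁ − r₂: 1, 2, -3, 0, 0, 0, -1, 1
d²: 1, 4, 9, 0, 0, 0, 1, 1; Σd² = 16
ρ = 1 − 6·16/(8·63) = 1 − 96/504 = 0.810

0.810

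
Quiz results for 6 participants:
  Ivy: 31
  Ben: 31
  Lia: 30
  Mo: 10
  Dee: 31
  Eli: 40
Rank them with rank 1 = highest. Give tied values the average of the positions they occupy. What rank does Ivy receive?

3

Sorted (descending): 40, 31, 31, 31, 30, 10
The 3 values of 31 occupy positions 2–4 → average rank 3.
Ivy has value 31 → rank 3.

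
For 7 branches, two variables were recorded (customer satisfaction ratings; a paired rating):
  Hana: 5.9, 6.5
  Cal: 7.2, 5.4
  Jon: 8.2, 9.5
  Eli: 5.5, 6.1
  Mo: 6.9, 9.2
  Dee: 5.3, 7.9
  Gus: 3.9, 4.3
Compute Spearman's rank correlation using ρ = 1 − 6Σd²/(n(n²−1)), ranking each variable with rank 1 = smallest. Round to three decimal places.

0.536

Ranks of variable 1: 4, 6, 7, 3, 5, 2, 1
Ranks of variable 2: 4, 2, 7, 3, 6, 5, 1
d = r₁ − r₂: 0, 4, 0, 0, -1, -3, 0
d²: 0, 16, 0, 0, 1, 9, 0; Σd² = 26
ρ = 1 − 6·26/(7·48) = 1 − 156/336 = 0.536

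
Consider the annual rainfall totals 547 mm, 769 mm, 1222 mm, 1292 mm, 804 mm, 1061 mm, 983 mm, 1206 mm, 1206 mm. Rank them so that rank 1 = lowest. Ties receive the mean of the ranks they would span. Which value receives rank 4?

983

Sorted (ascending): 547, 769, 804, 983, 1061, 1206, 1206, 1222, 1292
The 2 values of 1206 occupy positions 6–7 → average rank (6+7)/2 = 6.5.
Rank 4 → value 983.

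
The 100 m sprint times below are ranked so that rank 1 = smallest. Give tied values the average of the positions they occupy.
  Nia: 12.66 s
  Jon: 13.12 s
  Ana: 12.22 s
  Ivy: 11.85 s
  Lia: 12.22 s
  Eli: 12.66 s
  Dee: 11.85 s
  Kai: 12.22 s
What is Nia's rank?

6.5

Sorted (ascending): 11.85, 11.85, 12.22, 12.22, 12.22, 12.66, 12.66, 13.12
The 2 values of 11.85 occupy positions 1–2 → average rank (1+2)/2 = 1.5.
The 3 values of 12.22 occupy positions 3–5 → average rank 4.
The 2 values of 12.66 occupy positions 6–7 → average rank (6+7)/2 = 6.5.
Nia has value 12.66 s → rank 6.5.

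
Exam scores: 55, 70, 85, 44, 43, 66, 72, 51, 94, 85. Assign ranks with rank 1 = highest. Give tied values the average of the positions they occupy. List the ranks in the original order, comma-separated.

7, 5, 2.5, 9, 10, 6, 4, 8, 1, 2.5

Sorted (descending): 94, 85, 85, 72, 70, 66, 55, 51, 44, 43
The 2 values of 85 occupy positions 2–3 → average rank (2+3)/2 = 2.5.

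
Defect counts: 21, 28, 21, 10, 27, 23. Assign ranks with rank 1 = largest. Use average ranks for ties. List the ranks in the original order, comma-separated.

Sorted (descending): 28, 27, 23, 21, 21, 10
The 2 values of 21 occupy positions 4–5 → average rank (4+5)/2 = 4.5.

4.5, 1, 4.5, 6, 2, 3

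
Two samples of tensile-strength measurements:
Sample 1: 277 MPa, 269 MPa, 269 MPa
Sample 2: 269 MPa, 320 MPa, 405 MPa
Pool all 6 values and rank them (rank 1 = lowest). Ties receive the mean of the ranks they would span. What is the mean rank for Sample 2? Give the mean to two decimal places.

4.33

Sorted (ascending): 269, 269, 269, 277, 320, 405
The 3 values of 269 occupy positions 1–3 → average rank 2.
Sample 2 values → pooled ranks: 269→2, 320→5, 405→6
Mean rank = (2 + 5 + 6) / 3 = 4.33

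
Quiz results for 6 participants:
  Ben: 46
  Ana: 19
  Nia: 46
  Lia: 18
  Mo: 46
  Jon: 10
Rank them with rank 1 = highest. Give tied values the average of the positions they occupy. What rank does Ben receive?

Sorted (descending): 46, 46, 46, 19, 18, 10
The 3 values of 46 occupy positions 1–3 → average rank 2.
Ben has value 46 → rank 2.

2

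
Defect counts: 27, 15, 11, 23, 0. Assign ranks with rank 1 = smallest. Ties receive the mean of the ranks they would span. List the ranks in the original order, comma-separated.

5, 3, 2, 4, 1

Sorted (ascending): 0, 11, 15, 23, 27
No ties — each value takes its position as its rank.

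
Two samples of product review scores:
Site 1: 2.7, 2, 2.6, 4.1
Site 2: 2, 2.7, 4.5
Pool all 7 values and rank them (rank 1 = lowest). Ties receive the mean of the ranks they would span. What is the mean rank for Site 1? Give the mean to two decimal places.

3.75

Sorted (ascending): 2, 2, 2.6, 2.7, 2.7, 4.1, 4.5
The 2 values of 2 occupy positions 1–2 → average rank (1+2)/2 = 1.5.
The 2 values of 2.7 occupy positions 4–5 → average rank (4+5)/2 = 4.5.
Site 1 values → pooled ranks: 2.7→4.5, 2→1.5, 2.6→3, 4.1→6
Mean rank = (4.5 + 1.5 + 3 + 6) / 4 = 3.75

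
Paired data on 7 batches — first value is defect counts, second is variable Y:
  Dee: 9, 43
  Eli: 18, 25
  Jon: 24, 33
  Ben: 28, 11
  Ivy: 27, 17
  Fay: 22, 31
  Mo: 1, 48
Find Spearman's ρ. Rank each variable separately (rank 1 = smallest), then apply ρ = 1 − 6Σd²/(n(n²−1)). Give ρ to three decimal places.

-0.857

Ranks of variable 1: 2, 3, 5, 7, 6, 4, 1
Ranks of variable 2: 6, 3, 5, 1, 2, 4, 7
d = r₁ − r₂: -4, 0, 0, 6, 4, 0, -6
d²: 16, 0, 0, 36, 16, 0, 36; Σd² = 104
ρ = 1 − 6·104/(7·48) = 1 − 624/336 = -0.857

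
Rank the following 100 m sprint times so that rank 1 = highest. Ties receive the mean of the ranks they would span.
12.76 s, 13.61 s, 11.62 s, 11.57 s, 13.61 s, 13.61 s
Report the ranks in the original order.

Sorted (descending): 13.61, 13.61, 13.61, 12.76, 11.62, 11.57
The 3 values of 13.61 occupy positions 1–3 → average rank 2.

4, 2, 5, 6, 2, 2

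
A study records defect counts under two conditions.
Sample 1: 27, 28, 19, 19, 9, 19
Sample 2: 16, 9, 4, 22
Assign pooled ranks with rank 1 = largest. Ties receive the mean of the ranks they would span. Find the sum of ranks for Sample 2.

Sorted (descending): 28, 27, 22, 19, 19, 19, 16, 9, 9, 4
The 3 values of 19 occupy positions 4–6 → average rank 5.
The 2 values of 9 occupy positions 8–9 → average rank (8+9)/2 = 8.5.
Sample 2 values → pooled ranks: 16→7, 9→8.5, 4→10, 22→3
Rank sum = 7 + 8.5 + 10 + 3 = 28.5

28.5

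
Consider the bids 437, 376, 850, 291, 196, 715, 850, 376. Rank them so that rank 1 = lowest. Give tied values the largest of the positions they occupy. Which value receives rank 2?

291

Sorted (ascending): 196, 291, 376, 376, 437, 715, 850, 850
The 2 values of 376 occupy positions 3–4 → each gets rank 4.
The 2 values of 850 occupy positions 7–8 → each gets rank 8.
Rank 2 → value 291.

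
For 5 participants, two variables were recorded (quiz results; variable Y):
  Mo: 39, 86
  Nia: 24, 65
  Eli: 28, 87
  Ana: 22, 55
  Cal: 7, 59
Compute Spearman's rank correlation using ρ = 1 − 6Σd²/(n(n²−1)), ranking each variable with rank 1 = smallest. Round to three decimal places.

Ranks of variable 1: 5, 3, 4, 2, 1
Ranks of variable 2: 4, 3, 5, 1, 2
d = r₁ − r₂: 1, 0, -1, 1, -1
d²: 1, 0, 1, 1, 1; Σd² = 4
ρ = 1 − 6·4/(5·24) = 1 − 24/120 = 0.800

0.800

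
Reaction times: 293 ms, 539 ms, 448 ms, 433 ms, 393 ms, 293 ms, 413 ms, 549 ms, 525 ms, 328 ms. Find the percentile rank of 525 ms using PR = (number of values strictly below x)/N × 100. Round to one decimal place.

N = 10.
Strictly below 525: 7. Equal to 525: 1.
PR = 7/10 × 100 = 70.0

70.0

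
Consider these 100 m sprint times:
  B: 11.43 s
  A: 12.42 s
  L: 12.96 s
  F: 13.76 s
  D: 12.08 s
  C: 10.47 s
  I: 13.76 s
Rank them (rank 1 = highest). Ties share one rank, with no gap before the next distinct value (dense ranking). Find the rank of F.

Sorted (descending): 13.76, 13.76, 12.96, 12.42, 12.08, 11.43, 10.47
The 2 values of 13.76 share dense rank 1.
Remaining distinct values take the next consecutive integers.
F has value 13.76 s → rank 1.

1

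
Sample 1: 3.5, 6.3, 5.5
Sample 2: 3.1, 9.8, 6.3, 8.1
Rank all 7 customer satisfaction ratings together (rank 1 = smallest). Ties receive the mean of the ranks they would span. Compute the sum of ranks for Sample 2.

Sorted (ascending): 3.1, 3.5, 5.5, 6.3, 6.3, 8.1, 9.8
The 2 values of 6.3 occupy positions 4–5 → average rank (4+5)/2 = 4.5.
Sample 2 values → pooled ranks: 3.1→1, 9.8→7, 6.3→4.5, 8.1→6
Rank sum = 1 + 7 + 4.5 + 6 = 18.5

18.5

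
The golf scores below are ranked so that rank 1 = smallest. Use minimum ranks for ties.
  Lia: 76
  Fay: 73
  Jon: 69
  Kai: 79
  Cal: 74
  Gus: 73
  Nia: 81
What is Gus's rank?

Sorted (ascending): 69, 73, 73, 74, 76, 79, 81
The 2 values of 73 occupy positions 2–3 → each gets rank 2.
Gus has value 73 → rank 2.

2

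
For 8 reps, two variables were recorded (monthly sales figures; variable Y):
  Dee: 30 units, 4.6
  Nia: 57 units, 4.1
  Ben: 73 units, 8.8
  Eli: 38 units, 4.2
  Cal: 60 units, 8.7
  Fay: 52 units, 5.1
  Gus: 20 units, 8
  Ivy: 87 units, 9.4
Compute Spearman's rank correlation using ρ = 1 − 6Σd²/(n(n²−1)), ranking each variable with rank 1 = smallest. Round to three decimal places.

0.595

Ranks of variable 1: 2, 5, 7, 3, 6, 4, 1, 8
Ranks of variable 2: 3, 1, 7, 2, 6, 4, 5, 8
d = r₁ − r₂: -1, 4, 0, 1, 0, 0, -4, 0
d²: 1, 16, 0, 1, 0, 0, 16, 0; Σd² = 34
ρ = 1 − 6·34/(8·63) = 1 − 204/504 = 0.595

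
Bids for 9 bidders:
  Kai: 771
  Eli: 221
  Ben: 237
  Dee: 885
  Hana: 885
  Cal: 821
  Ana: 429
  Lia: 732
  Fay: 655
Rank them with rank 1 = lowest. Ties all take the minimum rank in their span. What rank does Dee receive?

8

Sorted (ascending): 221, 237, 429, 655, 732, 771, 821, 885, 885
The 2 values of 885 occupy positions 8–9 → each gets rank 8.
Dee has value 885 → rank 8.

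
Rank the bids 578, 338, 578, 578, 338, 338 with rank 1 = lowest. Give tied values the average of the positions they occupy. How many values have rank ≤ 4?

Sorted (ascending): 338, 338, 338, 578, 578, 578
The 3 values of 338 occupy positions 1–3 → average rank 2.
The 3 values of 578 occupy positions 4–6 → average rank 5.
Ranks ≤ 4: {2, 2, 2} → 3 values.

3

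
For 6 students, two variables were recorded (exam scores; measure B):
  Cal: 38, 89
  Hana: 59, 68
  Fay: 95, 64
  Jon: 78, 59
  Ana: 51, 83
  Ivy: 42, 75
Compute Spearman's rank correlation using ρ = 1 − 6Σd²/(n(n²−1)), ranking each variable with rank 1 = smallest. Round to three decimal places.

-0.886

Ranks of variable 1: 1, 4, 6, 5, 3, 2
Ranks of variable 2: 6, 3, 2, 1, 5, 4
d = r₁ − r₂: -5, 1, 4, 4, -2, -2
d²: 25, 1, 16, 16, 4, 4; Σd² = 66
ρ = 1 − 6·66/(6·35) = 1 − 396/210 = -0.886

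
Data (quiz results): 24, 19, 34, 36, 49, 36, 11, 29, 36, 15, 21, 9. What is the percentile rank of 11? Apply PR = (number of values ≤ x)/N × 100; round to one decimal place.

16.7

N = 12.
Strictly below 11: 1. Equal to 11: 1.
PR = 2/12 × 100 = 16.7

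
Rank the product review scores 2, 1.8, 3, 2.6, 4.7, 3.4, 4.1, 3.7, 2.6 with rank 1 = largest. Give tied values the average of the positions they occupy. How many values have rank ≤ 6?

5

Sorted (descending): 4.7, 4.1, 3.7, 3.4, 3, 2.6, 2.6, 2, 1.8
The 2 values of 2.6 occupy positions 6–7 → average rank (6+7)/2 = 6.5.
Ranks ≤ 6: {1, 2, 3, 4, 5} → 5 values.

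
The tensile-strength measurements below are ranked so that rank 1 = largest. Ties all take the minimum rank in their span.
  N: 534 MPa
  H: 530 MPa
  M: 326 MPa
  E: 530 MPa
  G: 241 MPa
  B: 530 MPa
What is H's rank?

2

Sorted (descending): 534, 530, 530, 530, 326, 241
The 3 values of 530 occupy positions 2–4 → each gets rank 2.
H has value 530 MPa → rank 2.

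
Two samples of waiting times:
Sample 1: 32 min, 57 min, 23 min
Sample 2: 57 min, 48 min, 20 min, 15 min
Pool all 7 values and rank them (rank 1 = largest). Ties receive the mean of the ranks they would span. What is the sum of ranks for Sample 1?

Sorted (descending): 57, 57, 48, 32, 23, 20, 15
The 2 values of 57 occupy positions 1–2 → average rank (1+2)/2 = 1.5.
Sample 1 values → pooled ranks: 32→4, 57→1.5, 23→5
Rank sum = 4 + 1.5 + 5 = 10.5

10.5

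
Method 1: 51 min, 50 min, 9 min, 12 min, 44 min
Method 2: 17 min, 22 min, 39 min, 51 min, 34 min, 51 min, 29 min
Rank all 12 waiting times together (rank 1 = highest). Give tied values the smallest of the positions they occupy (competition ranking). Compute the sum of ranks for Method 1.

Sorted (descending): 51, 51, 51, 50, 44, 39, 34, 29, 22, 17, 12, 9
The 3 values of 51 occupy positions 1–3 → each gets rank 1.
Method 1 values → pooled ranks: 51→1, 50→4, 9→12, 12→11, 44→5
Rank sum = 1 + 4 + 12 + 11 + 5 = 33

33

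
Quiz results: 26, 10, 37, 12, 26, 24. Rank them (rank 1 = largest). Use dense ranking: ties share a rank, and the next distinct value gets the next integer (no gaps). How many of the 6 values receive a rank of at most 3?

4

Sorted (descending): 37, 26, 26, 24, 12, 10
The 2 values of 26 share dense rank 2.
Remaining distinct values take the next consecutive integers.
Ranks ≤ 3: {1, 2, 2, 3} → 4 values.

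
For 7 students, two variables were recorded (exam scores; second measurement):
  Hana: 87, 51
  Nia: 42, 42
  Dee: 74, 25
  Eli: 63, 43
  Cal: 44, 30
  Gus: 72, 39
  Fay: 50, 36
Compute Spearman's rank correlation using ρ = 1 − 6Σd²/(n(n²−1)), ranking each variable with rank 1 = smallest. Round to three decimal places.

0.179

Ranks of variable 1: 7, 1, 6, 4, 2, 5, 3
Ranks of variable 2: 7, 5, 1, 6, 2, 4, 3
d = r₁ − r₂: 0, -4, 5, -2, 0, 1, 0
d²: 0, 16, 25, 4, 0, 1, 0; Σd² = 46
ρ = 1 − 6·46/(7·48) = 1 − 276/336 = 0.179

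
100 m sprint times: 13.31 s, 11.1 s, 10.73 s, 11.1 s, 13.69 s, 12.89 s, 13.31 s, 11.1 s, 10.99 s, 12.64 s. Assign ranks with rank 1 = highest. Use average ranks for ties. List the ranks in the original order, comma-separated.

Sorted (descending): 13.69, 13.31, 13.31, 12.89, 12.64, 11.1, 11.1, 11.1, 10.99, 10.73
The 2 values of 13.31 occupy positions 2–3 → average rank (2+3)/2 = 2.5.
The 3 values of 11.1 occupy positions 6–8 → average rank 7.

2.5, 7, 10, 7, 1, 4, 2.5, 7, 9, 5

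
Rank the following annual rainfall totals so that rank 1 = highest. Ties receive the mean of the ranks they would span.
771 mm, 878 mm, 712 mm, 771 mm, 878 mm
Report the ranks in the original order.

3.5, 1.5, 5, 3.5, 1.5

Sorted (descending): 878, 878, 771, 771, 712
The 2 values of 878 occupy positions 1–2 → average rank (1+2)/2 = 1.5.
The 2 values of 771 occupy positions 3–4 → average rank (3+4)/2 = 3.5.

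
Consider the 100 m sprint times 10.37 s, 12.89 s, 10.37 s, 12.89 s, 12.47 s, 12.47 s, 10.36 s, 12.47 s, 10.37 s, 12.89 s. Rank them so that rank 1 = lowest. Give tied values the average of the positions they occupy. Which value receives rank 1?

Sorted (ascending): 10.36, 10.37, 10.37, 10.37, 12.47, 12.47, 12.47, 12.89, 12.89, 12.89
The 3 values of 10.37 occupy positions 2–4 → average rank 3.
The 3 values of 12.47 occupy positions 5–7 → average rank 6.
The 3 values of 12.89 occupy positions 8–10 → average rank 9.
Rank 1 → value 10.36.

10.36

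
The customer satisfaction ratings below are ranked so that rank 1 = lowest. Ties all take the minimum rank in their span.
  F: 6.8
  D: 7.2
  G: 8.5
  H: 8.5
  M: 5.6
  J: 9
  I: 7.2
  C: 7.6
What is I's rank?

Sorted (ascending): 5.6, 6.8, 7.2, 7.2, 7.6, 8.5, 8.5, 9
The 2 values of 7.2 occupy positions 3–4 → each gets rank 3.
The 2 values of 8.5 occupy positions 6–7 → each gets rank 6.
I has value 7.2 → rank 3.

3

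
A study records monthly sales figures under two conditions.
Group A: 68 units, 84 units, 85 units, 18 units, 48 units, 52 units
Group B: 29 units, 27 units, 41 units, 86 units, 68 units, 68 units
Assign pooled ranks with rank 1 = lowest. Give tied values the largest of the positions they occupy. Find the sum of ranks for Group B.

39

Sorted (ascending): 18, 27, 29, 41, 48, 52, 68, 68, 68, 84, 85, 86
The 3 values of 68 occupy positions 7–9 → each gets rank 9.
Group B values → pooled ranks: 29→3, 27→2, 41→4, 86→12, 68→9, 68→9
Rank sum = 3 + 2 + 4 + 12 + 9 + 9 = 39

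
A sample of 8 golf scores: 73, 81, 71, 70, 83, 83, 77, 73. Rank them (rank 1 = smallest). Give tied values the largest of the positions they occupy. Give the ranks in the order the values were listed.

Sorted (ascending): 70, 71, 73, 73, 77, 81, 83, 83
The 2 values of 73 occupy positions 3–4 → each gets rank 4.
The 2 values of 83 occupy positions 7–8 → each gets rank 8.

4, 6, 2, 1, 8, 8, 5, 4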